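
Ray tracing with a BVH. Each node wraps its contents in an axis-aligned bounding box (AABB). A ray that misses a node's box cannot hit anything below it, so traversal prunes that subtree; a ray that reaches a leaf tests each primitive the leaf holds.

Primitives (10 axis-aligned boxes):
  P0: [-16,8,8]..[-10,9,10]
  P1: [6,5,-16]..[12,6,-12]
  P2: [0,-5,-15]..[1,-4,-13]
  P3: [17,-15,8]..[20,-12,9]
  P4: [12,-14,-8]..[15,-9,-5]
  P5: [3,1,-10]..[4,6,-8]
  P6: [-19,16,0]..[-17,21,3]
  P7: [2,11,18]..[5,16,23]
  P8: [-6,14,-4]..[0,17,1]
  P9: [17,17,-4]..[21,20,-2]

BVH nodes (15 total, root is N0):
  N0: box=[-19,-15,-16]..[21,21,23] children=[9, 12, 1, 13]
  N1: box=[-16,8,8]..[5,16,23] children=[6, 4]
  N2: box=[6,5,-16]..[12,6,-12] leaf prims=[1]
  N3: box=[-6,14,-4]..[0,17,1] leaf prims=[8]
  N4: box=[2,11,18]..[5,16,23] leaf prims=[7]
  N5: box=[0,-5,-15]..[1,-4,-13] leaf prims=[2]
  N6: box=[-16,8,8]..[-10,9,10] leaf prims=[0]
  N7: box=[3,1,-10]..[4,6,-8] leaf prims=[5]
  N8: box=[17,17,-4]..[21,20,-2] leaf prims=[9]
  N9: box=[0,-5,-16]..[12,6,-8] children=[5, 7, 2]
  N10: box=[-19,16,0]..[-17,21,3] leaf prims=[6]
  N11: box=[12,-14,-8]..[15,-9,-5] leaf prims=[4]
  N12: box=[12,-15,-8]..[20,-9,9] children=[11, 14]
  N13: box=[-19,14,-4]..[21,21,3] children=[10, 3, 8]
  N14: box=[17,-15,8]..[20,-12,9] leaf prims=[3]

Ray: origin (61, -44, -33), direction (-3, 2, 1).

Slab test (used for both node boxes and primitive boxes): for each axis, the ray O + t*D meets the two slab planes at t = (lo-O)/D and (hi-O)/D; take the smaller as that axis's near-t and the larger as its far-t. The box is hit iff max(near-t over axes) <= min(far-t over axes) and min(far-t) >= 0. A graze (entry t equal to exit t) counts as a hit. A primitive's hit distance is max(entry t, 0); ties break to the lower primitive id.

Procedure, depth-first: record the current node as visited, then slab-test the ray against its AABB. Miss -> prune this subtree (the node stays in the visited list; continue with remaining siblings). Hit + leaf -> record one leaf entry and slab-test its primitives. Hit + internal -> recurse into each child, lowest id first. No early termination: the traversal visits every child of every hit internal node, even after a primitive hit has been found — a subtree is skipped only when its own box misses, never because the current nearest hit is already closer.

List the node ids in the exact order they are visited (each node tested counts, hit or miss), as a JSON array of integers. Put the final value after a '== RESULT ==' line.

Traverse from the root:
N0 x:[40/3,80/3] y:[29/2,65/2] z:[17,56] -> hit [17,80/3], descend [1, 9, 12, 13]
  N1 x:[56/3,77/3] y:[26,30] z:[41,56] -> miss, prune
  N9 x:[49/3,61/3] y:[39/2,25] z:[17,25] -> hit [39/2,61/3], descend [2, 5, 7]
    N2 x:[49/3,55/3] y:[49/2,25] z:[17,21] -> miss, prune
    N5 x:[20,61/3] y:[39/2,20] z:[18,20] -> hit [20,20] leaf, test {P2@t=20}
    N7 x:[19,58/3] y:[45/2,25] z:[23,25] -> miss, prune
  N12 x:[41/3,49/3] y:[29/2,35/2] z:[25,42] -> miss, prune
  N13 x:[40/3,80/3] y:[29,65/2] z:[29,36] -> miss, prune

Summary -> nodes [0, 1, 9, 2, 5, 7, 12, 13]; box-tests=8; leaf-entries=1; first=P2

== RESULT ==
[0, 1, 9, 2, 5, 7, 12, 13]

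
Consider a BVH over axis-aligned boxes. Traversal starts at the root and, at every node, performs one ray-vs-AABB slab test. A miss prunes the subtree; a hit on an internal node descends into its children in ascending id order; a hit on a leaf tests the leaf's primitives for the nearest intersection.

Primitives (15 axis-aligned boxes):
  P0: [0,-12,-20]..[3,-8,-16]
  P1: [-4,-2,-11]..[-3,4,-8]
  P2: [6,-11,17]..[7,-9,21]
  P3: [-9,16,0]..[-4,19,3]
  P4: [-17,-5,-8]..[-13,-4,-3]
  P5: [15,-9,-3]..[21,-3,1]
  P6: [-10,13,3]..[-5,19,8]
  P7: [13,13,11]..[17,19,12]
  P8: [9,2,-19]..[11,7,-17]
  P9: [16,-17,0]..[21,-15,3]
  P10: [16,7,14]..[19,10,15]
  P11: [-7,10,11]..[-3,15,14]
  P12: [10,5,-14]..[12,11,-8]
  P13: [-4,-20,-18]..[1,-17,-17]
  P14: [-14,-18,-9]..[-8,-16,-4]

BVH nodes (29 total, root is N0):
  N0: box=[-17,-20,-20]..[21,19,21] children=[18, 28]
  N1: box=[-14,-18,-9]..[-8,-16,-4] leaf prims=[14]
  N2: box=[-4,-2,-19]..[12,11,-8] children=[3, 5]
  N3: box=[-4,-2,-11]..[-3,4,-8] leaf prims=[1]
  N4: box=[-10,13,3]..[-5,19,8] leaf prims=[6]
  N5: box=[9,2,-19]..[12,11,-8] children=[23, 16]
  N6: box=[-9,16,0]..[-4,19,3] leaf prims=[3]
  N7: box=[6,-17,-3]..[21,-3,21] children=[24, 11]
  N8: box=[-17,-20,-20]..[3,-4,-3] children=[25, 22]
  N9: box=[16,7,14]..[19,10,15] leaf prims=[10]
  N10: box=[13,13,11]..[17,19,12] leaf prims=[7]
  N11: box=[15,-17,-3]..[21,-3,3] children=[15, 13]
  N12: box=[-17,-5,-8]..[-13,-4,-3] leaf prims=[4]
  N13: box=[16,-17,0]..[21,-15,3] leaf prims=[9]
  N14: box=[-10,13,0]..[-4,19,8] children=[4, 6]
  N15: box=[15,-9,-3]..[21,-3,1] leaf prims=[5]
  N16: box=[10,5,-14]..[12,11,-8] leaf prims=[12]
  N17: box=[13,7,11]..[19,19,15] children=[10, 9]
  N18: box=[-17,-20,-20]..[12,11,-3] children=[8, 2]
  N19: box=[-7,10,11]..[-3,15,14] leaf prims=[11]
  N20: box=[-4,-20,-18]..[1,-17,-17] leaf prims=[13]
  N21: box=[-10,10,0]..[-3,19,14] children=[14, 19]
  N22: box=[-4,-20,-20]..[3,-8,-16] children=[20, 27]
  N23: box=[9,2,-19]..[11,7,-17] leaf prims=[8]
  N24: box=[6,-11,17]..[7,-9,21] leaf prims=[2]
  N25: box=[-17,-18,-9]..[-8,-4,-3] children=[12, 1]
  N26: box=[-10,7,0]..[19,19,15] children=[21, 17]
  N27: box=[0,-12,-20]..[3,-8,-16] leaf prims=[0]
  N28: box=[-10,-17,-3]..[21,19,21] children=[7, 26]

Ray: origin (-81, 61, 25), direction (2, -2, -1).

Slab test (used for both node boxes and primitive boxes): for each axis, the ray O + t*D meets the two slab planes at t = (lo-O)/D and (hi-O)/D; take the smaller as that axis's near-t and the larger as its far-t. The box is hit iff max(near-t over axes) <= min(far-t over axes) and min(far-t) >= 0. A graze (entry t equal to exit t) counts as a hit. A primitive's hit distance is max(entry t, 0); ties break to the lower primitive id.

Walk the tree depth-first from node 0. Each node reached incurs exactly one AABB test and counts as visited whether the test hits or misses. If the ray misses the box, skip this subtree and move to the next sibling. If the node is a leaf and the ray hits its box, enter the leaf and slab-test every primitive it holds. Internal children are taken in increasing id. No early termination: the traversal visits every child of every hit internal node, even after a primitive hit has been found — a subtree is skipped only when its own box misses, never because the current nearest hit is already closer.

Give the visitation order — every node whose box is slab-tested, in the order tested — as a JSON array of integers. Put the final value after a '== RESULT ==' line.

Trace the traversal:
N0 x:[32,51] y:[21,81/2] z:[4,45] -> hit [32,81/2], descend [18, 28]
  N18 x:[32,93/2] y:[25,81/2] z:[28,45] -> hit [32,81/2], descend [2, 8]
    N2 x:[77/2,93/2] y:[25,63/2] z:[33,44] -> miss, prune
    N8 x:[32,42] y:[65/2,81/2] z:[28,45] -> hit [65/2,81/2], descend [22, 25]
      N22 x:[77/2,42] y:[69/2,81/2] z:[41,45] -> miss, prune
      N25 x:[32,73/2] y:[65/2,79/2] z:[28,34] -> hit [65/2,34], descend [1, 12]
        N1 x:[67/2,73/2] y:[77/2,79/2] z:[29,34] -> miss, prune
        N12 x:[32,34] y:[65/2,33] z:[28,33] -> hit [65/2,33] leaf, test {P4@t=65/2}
  N28 x:[71/2,51] y:[21,39] z:[4,28] -> miss, prune

Summary -> nodes [0, 18, 2, 8, 22, 25, 1, 12, 28]; box-tests=9; leaf-entries=1; first=P4

== RESULT ==
[0, 18, 2, 8, 22, 25, 1, 12, 28]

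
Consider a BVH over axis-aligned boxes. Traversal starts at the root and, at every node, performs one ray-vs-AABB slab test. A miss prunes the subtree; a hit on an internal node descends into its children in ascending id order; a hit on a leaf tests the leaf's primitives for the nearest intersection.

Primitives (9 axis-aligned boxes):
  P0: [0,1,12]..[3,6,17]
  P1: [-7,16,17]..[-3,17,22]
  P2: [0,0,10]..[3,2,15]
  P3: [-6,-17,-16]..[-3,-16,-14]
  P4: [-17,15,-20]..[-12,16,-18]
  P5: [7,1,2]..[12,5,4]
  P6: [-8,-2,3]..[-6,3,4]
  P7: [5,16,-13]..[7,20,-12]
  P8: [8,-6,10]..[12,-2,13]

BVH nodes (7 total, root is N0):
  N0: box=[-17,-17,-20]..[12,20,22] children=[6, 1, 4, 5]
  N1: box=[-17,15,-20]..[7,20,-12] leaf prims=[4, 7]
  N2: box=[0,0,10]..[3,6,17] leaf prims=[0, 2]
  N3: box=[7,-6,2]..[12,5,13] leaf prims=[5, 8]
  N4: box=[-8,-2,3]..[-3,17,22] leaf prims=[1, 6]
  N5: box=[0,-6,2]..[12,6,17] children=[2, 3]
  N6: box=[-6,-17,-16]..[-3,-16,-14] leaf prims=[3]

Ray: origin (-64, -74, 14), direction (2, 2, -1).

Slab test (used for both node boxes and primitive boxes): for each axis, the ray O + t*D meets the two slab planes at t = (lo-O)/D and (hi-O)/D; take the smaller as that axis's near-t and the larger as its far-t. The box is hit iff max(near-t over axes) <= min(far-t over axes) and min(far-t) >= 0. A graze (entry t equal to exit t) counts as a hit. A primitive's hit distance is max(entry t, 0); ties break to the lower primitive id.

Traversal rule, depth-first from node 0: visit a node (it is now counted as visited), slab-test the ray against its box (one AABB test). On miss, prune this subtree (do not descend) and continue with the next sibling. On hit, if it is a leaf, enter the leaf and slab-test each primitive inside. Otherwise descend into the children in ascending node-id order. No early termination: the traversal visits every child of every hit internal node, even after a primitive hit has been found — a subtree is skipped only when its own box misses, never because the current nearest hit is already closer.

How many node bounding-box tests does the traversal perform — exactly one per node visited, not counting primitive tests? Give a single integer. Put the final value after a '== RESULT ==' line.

Traverse from the root:
N0 x:[47/2,38] y:[57/2,47] z:[-8,34] -> hit [57/2,34], descend [1, 4, 5, 6]
  N1 x:[47/2,71/2] y:[89/2,47] z:[26,34] -> miss, prune
  N4 x:[28,61/2] y:[36,91/2] z:[-8,11] -> miss, prune
  N5 x:[32,38] y:[34,40] z:[-3,12] -> miss, prune
  N6 x:[29,61/2] y:[57/2,29] z:[28,30] -> hit [29,29] leaf, test {P3@t=29}

5 AABB tests over nodes [0, 1, 4, 5, 6]; 1 leaf entered; closest P3.

== RESULT ==
5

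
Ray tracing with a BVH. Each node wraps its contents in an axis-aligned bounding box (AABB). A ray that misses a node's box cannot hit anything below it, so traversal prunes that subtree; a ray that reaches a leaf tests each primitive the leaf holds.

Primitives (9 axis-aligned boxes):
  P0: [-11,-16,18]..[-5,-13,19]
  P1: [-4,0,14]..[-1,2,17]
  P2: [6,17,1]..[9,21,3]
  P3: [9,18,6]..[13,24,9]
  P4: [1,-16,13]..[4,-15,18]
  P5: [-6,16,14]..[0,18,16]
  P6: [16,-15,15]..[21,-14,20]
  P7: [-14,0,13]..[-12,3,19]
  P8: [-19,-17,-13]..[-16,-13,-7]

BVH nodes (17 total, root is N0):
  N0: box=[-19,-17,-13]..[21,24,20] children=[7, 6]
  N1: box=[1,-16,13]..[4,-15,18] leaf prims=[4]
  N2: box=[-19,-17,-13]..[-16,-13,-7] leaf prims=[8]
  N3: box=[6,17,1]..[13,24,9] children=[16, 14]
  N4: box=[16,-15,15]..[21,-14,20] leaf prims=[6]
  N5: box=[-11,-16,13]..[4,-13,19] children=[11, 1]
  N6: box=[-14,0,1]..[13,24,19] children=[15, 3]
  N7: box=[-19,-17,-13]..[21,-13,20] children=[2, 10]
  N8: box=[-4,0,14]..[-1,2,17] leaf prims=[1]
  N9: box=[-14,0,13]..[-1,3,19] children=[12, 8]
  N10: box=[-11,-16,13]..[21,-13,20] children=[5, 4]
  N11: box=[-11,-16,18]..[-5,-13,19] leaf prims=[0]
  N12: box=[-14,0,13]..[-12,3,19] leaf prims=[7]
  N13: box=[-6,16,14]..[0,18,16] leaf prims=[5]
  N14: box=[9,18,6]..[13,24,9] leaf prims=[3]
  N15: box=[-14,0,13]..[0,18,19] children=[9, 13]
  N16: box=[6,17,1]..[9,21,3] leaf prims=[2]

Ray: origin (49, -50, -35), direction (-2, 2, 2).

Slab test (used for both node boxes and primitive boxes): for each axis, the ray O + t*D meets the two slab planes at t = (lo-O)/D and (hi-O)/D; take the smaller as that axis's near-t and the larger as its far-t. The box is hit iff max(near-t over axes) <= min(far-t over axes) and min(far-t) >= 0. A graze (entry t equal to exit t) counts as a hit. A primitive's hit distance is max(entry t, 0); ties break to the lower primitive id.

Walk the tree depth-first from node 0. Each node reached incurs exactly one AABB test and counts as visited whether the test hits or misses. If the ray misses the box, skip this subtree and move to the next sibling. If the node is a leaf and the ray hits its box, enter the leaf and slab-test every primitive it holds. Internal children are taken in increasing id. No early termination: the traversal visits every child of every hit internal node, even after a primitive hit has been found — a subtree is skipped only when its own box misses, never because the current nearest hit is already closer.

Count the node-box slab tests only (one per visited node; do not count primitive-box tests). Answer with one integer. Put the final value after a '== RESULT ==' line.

Walk:
N0 x:[14,34] y:[33/2,37] z:[11,55/2] -> hit [33/2,55/2], descend [6, 7]
  N6 x:[18,63/2] y:[25,37] z:[18,27] -> hit [25,27], descend [3, 15]
    N3 x:[18,43/2] y:[67/2,37] z:[18,22] -> miss, prune
    N15 x:[49/2,63/2] y:[25,34] z:[24,27] -> hit [25,27], descend [9, 13]
      N9 x:[25,63/2] y:[25,53/2] z:[24,27] -> hit [25,53/2], descend [8, 12]
        N8 x:[25,53/2] y:[25,26] z:[49/2,26] -> hit [25,26] leaf, test {P1@t=25}
        N12 x:[61/2,63/2] y:[25,53/2] z:[24,27] -> miss, prune
      N13 x:[49/2,55/2] y:[33,34] z:[49/2,51/2] -> miss, prune
  N7 x:[14,34] y:[33/2,37/2] z:[11,55/2] -> hit [33/2,37/2], descend [2, 10]
    N2 x:[65/2,34] y:[33/2,37/2] z:[11,14] -> miss, prune
    N10 x:[14,30] y:[17,37/2] z:[24,55/2] -> miss, prune

11 AABB tests over nodes [0, 6, 3, 15, 9, 8, 12, 13, 7, 2, 10]; 1 leaf entered; closest P1.

== RESULT ==
11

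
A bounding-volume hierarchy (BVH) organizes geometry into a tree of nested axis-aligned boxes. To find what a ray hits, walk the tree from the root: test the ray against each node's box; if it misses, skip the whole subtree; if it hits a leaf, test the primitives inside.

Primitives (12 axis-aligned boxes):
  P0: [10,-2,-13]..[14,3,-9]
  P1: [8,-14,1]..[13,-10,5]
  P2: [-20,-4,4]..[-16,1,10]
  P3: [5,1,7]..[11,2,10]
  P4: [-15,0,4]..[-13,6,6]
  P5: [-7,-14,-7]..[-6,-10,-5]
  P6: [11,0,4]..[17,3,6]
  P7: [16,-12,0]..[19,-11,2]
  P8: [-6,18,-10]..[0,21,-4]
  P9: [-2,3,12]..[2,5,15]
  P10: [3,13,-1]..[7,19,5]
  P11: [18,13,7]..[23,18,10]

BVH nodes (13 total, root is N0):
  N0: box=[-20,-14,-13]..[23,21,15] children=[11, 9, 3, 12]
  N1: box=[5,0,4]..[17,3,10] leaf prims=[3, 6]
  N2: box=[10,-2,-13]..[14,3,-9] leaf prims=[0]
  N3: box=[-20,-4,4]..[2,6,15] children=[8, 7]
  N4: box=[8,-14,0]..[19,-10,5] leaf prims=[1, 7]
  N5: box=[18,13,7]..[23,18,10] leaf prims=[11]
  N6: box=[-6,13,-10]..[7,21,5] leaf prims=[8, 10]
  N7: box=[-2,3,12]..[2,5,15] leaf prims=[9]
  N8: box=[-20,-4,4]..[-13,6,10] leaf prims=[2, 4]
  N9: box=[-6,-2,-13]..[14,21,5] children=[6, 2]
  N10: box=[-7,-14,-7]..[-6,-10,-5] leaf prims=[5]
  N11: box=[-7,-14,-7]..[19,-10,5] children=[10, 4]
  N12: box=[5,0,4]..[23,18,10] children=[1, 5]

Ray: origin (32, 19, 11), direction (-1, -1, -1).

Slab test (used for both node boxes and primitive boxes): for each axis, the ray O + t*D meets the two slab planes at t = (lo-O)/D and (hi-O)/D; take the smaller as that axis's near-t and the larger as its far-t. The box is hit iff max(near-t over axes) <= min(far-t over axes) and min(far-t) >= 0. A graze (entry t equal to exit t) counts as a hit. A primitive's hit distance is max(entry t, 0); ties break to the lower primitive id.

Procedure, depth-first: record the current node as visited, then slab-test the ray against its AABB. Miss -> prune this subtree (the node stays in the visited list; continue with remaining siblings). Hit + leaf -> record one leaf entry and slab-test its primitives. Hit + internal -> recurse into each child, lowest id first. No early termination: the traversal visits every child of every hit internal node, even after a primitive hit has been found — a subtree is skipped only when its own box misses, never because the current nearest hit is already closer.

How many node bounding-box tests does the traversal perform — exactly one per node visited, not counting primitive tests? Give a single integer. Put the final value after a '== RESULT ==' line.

Walk:
N0 x:[9,52] y:[-2,33] z:[-4,24] -> hit [9,24], descend [3, 9, 11, 12]
  N3 x:[30,52] y:[13,23] z:[-4,7] -> miss, prune
  N9 x:[18,38] y:[-2,21] z:[6,24] -> hit [18,21], descend [2, 6]
    N2 x:[18,22] y:[16,21] z:[20,24] -> hit [20,21] leaf, test {P0@t=20}
    N6 x:[25,38] y:[-2,6] z:[6,21] -> miss, prune
  N11 x:[13,39] y:[29,33] z:[6,18] -> miss, prune
  N12 x:[9,27] y:[1,19] z:[1,7] -> miss, prune

order=[0, 3, 9, 2, 6, 11, 12]  |boxes|=7  |leaves|=1  hit=P0

== RESULT ==
7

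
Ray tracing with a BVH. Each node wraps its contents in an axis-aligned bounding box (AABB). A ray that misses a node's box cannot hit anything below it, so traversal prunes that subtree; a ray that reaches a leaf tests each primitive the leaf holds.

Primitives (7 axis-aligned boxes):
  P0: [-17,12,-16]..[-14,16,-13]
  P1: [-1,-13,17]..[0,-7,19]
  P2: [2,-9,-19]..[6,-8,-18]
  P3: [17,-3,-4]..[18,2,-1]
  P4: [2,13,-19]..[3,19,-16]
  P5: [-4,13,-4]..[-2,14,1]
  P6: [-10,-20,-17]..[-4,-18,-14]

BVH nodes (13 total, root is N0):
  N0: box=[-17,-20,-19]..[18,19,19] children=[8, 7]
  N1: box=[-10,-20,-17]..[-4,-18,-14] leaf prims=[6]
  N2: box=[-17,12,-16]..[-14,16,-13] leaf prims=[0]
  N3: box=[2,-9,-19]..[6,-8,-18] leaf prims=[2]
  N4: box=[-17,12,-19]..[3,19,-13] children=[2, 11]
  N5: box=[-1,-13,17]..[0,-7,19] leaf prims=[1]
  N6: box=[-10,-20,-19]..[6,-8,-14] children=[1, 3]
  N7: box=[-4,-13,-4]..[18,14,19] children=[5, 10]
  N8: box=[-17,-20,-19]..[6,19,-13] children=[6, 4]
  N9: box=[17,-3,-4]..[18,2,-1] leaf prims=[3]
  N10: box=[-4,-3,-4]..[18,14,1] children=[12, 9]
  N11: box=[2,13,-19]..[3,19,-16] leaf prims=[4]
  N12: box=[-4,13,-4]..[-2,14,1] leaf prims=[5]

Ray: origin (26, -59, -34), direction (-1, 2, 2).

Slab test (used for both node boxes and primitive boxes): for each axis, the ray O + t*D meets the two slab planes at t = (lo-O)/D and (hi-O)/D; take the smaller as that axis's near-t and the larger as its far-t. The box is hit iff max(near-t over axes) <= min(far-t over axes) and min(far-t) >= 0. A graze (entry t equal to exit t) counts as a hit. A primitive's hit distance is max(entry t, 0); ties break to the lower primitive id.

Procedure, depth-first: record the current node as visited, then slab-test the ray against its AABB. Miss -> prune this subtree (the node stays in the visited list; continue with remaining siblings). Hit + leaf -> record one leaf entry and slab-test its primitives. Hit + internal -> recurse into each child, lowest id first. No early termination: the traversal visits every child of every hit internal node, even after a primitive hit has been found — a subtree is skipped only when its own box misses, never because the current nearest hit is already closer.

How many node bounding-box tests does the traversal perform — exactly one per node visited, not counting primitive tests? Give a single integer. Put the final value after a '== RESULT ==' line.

Trace the traversal:
N0 x:[8,43] y:[39/2,39] z:[15/2,53/2] -> hit [39/2,53/2], descend [7, 8]
  N7 x:[8,30] y:[23,73/2] z:[15,53/2] -> hit [23,53/2], descend [5, 10]
    N5 x:[26,27] y:[23,26] z:[51/2,53/2] -> hit [26,26] leaf, test {P1@t=26}
    N10 x:[8,30] y:[28,73/2] z:[15,35/2] -> miss, prune
  N8 x:[20,43] y:[39/2,39] z:[15/2,21/2] -> miss, prune

order=[0, 7, 5, 10, 8]  |boxes|=5  |leaves|=1  hit=P1

== RESULT ==
5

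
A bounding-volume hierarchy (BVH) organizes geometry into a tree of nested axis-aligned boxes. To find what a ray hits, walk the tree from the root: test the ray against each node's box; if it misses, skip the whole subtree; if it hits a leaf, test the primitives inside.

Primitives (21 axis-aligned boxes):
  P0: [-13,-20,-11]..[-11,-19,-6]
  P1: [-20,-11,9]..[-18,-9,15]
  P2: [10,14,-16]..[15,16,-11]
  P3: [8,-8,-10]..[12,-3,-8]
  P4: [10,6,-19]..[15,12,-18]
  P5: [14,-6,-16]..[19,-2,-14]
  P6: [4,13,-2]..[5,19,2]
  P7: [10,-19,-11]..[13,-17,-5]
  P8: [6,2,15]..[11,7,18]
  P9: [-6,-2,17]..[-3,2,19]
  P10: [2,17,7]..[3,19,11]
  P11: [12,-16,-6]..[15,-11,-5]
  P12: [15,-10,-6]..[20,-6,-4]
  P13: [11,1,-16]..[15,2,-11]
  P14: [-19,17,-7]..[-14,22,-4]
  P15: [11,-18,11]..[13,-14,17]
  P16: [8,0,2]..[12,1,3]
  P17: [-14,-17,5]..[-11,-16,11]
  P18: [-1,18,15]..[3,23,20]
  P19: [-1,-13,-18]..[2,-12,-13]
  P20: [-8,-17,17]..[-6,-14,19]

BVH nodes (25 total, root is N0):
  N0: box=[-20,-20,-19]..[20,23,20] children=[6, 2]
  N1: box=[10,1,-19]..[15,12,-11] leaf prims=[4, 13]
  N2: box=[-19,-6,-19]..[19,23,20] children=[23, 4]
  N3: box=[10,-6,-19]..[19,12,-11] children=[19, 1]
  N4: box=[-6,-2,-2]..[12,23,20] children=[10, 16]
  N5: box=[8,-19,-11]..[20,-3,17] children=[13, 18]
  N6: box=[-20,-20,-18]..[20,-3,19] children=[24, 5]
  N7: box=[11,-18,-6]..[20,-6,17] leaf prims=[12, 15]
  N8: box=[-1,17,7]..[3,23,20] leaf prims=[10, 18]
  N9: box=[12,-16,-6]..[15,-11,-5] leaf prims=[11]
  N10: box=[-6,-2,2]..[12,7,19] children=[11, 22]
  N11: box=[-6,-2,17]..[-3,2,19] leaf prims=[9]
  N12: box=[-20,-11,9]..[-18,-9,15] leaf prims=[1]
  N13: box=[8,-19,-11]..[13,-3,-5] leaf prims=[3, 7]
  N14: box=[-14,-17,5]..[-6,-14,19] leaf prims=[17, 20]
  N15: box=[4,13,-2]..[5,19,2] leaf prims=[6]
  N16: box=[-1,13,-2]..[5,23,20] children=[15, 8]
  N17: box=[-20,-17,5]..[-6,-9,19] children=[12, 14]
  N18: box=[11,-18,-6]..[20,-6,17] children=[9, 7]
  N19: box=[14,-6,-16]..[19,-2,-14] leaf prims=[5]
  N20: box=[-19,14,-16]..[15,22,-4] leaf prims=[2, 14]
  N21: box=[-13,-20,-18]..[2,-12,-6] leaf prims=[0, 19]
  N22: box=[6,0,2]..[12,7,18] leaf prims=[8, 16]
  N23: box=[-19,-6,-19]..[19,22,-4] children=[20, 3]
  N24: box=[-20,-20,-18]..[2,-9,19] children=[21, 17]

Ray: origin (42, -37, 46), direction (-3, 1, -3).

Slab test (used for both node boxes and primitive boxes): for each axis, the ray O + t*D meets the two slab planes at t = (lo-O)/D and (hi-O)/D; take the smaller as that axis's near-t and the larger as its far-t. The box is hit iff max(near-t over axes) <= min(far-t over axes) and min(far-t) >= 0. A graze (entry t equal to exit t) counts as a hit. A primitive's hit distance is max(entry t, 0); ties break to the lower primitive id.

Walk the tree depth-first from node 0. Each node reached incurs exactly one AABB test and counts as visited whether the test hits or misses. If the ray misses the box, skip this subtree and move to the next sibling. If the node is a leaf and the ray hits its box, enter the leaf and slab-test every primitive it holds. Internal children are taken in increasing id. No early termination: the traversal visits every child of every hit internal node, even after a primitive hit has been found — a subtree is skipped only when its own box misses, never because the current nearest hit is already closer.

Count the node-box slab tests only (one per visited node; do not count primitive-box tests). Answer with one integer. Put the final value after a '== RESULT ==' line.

Walk:
N0 x:[22/3,62/3] y:[17,60] z:[26/3,65/3] -> hit [17,62/3], descend [2, 6]
  N2 x:[23/3,61/3] y:[31,60] z:[26/3,65/3] -> miss, prune
  N6 x:[22/3,62/3] y:[17,34] z:[9,64/3] -> hit [17,62/3], descend [5, 24]
    N5 x:[22/3,34/3] y:[18,34] z:[29/3,19] -> miss, prune
    N24 x:[40/3,62/3] y:[17,28] z:[9,64/3] -> hit [17,62/3], descend [17, 21]
      N17 x:[16,62/3] y:[20,28] z:[9,41/3] -> miss, prune
      N21 x:[40/3,55/3] y:[17,25] z:[52/3,64/3] -> hit [52/3,55/3] leaf, test {P0@t=53/3, P19(miss)}

Summary -> nodes [0, 2, 6, 5, 24, 17, 21]; box-tests=7; leaf-entries=1; first=P0

== RESULT ==
7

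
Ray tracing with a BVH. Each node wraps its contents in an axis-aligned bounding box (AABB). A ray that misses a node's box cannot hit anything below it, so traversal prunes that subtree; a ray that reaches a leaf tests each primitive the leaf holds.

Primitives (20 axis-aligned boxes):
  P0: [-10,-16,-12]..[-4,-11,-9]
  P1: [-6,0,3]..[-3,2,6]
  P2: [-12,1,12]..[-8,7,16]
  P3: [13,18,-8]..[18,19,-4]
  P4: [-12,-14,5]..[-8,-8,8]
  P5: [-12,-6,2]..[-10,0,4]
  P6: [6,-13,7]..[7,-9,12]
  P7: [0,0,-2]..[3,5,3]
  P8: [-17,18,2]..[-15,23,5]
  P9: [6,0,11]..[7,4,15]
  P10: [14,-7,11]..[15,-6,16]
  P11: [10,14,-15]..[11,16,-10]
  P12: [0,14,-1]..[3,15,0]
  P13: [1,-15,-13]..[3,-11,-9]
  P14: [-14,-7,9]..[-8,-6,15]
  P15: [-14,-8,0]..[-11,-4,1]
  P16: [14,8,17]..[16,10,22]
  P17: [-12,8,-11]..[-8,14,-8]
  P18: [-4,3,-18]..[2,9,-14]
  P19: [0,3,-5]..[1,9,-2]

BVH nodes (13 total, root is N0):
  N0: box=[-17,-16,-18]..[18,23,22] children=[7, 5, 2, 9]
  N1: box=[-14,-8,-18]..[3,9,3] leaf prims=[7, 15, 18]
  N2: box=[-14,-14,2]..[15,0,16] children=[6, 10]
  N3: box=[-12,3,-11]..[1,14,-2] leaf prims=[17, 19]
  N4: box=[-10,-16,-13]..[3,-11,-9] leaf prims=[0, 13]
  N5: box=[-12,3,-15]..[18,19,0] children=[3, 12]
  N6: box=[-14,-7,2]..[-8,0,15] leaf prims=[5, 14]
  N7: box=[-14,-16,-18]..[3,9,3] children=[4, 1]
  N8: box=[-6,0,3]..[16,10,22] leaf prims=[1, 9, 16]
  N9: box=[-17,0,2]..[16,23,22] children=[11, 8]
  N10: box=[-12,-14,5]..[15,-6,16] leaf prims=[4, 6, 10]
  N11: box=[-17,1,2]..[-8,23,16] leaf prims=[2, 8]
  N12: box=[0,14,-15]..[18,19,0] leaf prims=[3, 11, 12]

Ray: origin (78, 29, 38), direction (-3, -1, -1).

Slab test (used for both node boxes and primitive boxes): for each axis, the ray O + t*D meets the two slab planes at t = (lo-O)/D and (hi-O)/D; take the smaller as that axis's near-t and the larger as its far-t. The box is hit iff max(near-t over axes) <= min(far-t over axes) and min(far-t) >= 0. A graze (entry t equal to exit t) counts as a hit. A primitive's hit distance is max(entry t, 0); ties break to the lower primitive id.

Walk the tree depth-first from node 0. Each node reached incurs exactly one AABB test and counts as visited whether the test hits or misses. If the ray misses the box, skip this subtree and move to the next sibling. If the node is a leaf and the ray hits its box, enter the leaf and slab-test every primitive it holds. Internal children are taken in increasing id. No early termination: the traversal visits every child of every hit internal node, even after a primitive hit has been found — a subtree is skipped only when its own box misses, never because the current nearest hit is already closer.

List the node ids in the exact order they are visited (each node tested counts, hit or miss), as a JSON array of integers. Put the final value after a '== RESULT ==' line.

Trace the traversal:
N0 x:[20,95/3] y:[6,45] z:[16,56] -> hit [20,95/3], descend [2, 5, 7, 9]
  N2 x:[21,92/3] y:[29,43] z:[22,36] -> hit [29,92/3], descend [6, 10]
    N6 x:[86/3,92/3] y:[29,36] z:[23,36] -> hit [29,92/3] leaf, test {P5(miss), P14(miss)}
    N10 x:[21,30] y:[35,43] z:[22,33] -> miss, prune
  N5 x:[20,30] y:[10,26] z:[38,53] -> miss, prune
  N7 x:[25,92/3] y:[20,45] z:[35,56] -> miss, prune
  N9 x:[62/3,95/3] y:[6,29] z:[16,36] -> hit [62/3,29], descend [8, 11]
    N8 x:[62/3,28] y:[19,29] z:[16,35] -> hit [62/3,28] leaf, test {P1(miss), P9(miss), P16@t=62/3}
    N11 x:[86/3,95/3] y:[6,28] z:[22,36] -> miss, prune

9 AABB tests over nodes [0, 2, 6, 10, 5, 7, 9, 8, 11]; 2 leaves entered; closest P16.

== RESULT ==
[0, 2, 6, 10, 5, 7, 9, 8, 11]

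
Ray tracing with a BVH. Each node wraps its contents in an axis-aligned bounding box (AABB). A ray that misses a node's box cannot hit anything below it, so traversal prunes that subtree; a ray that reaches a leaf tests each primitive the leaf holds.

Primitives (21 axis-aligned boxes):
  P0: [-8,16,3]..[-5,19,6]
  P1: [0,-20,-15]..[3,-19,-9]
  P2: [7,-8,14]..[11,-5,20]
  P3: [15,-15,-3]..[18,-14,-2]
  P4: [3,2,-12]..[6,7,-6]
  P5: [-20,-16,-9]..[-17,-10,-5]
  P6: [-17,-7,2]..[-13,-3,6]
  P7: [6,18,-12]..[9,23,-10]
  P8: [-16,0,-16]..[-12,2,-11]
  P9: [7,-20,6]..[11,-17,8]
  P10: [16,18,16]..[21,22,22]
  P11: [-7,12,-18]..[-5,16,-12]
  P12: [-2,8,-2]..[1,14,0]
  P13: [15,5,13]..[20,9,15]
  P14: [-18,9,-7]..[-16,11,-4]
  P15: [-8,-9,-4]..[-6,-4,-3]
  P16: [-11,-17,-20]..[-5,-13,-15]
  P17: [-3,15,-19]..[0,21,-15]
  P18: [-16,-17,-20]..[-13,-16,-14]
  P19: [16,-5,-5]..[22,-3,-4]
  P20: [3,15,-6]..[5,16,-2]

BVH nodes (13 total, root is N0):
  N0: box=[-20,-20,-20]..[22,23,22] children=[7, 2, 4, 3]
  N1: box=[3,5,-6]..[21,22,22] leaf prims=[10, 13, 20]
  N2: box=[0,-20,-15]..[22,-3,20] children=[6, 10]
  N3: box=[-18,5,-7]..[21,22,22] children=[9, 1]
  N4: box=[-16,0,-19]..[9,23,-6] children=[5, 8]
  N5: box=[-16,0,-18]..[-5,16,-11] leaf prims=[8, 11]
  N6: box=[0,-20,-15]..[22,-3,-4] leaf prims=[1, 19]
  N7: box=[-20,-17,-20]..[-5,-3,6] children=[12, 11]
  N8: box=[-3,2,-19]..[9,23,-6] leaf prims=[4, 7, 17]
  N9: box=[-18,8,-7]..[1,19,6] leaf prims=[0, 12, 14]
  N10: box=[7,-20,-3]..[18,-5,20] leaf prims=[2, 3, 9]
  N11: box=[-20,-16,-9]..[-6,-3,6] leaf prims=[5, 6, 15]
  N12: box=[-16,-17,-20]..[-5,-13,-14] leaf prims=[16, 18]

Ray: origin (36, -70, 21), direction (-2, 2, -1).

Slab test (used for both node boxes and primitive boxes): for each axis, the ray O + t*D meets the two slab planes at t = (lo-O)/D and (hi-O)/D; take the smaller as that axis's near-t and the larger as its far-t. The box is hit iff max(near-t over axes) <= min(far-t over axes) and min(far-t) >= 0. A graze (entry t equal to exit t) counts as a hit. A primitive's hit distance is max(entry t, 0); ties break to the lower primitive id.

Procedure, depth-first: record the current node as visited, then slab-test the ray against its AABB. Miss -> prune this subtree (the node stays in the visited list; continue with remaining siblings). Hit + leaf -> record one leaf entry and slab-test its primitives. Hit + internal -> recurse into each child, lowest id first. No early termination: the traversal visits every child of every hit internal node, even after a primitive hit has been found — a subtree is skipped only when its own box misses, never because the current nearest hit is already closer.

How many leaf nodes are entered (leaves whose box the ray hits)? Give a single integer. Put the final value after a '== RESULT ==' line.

Traverse from the root:
N0 x:[7,28] y:[25,93/2] z:[-1,41] -> hit [25,28], descend [2, 3, 4, 7]
  N2 x:[7,18] y:[25,67/2] z:[1,36] -> miss, prune
  N3 x:[15/2,27] y:[75/2,46] z:[-1,28] -> miss, prune
  N4 x:[27/2,26] y:[35,93/2] z:[27,40] -> miss, prune
  N7 x:[41/2,28] y:[53/2,67/2] z:[15,41] -> hit [53/2,28], descend [11, 12]
    N11 x:[21,28] y:[27,67/2] z:[15,30] -> hit [27,28] leaf, test {P5@t=27, P6(miss), P15(miss)}
    N12 x:[41/2,26] y:[53/2,57/2] z:[35,41] -> miss, prune

Visited [0, 2, 3, 4, 7, 11, 12]. Tests: 7 box, 1 leaf. Nearest: P5.

== RESULT ==
1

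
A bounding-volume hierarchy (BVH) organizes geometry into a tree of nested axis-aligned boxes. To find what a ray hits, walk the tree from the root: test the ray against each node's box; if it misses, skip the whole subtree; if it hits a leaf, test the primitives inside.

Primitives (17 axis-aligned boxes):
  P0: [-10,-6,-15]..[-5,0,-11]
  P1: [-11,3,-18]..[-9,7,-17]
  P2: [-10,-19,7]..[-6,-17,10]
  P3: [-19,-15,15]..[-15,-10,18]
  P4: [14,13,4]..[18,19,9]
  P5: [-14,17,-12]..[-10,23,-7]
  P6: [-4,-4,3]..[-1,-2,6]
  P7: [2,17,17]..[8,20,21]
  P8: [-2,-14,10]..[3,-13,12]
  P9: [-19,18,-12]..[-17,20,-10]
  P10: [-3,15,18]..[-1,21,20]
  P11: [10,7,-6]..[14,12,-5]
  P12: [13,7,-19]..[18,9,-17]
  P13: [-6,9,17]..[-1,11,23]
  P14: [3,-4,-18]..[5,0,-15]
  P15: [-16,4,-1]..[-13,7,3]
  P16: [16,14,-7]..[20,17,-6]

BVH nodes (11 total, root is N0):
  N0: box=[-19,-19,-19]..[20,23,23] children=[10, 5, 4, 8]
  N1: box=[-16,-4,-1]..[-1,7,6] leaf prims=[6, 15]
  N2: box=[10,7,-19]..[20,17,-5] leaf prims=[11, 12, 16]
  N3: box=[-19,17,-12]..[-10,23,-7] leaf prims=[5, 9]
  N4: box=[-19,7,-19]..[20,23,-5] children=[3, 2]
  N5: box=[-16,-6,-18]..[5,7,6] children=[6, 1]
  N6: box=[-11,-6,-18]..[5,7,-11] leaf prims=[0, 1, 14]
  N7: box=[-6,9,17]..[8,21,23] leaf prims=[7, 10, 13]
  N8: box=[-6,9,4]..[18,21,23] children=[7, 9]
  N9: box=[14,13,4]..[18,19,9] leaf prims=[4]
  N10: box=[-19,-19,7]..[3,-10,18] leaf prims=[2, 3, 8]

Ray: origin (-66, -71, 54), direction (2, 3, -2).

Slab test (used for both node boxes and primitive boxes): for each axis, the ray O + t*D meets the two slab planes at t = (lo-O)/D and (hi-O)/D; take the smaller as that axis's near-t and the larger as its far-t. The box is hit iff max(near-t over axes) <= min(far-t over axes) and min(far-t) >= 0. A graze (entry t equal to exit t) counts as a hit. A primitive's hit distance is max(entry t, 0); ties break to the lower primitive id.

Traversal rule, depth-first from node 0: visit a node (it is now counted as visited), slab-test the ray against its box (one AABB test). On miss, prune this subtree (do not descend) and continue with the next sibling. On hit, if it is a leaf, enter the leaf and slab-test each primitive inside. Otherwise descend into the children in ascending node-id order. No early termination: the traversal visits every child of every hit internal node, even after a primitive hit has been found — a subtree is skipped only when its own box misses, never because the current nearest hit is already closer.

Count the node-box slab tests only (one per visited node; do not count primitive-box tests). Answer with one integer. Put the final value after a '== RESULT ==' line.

Walk:
N0 x:[47/2,43] y:[52/3,94/3] z:[31/2,73/2] -> hit [47/2,94/3], descend [4, 5, 8, 10]
  N4 x:[47/2,43] y:[26,94/3] z:[59/2,73/2] -> hit [59/2,94/3], descend [2, 3]
    N2 x:[38,43] y:[26,88/3] z:[59/2,73/2] -> miss, prune
    N3 x:[47/2,28] y:[88/3,94/3] z:[61/2,33] -> miss, prune
  N5 x:[25,71/2] y:[65/3,26] z:[24,36] -> hit [25,26], descend [1, 6]
    N1 x:[25,65/2] y:[67/3,26] z:[24,55/2] -> hit [25,26] leaf, test {P6(miss), P15@t=51/2}
    N6 x:[55/2,71/2] y:[65/3,26] z:[65/2,36] -> miss, prune
  N8 x:[30,42] y:[80/3,92/3] z:[31/2,25] -> miss, prune
  N10 x:[47/2,69/2] y:[52/3,61/3] z:[18,47/2] -> miss, prune

Visited [0, 4, 2, 3, 5, 1, 6, 8, 10]. Tests: 9 box, 1 leaf. Nearest: P15.

== RESULT ==
9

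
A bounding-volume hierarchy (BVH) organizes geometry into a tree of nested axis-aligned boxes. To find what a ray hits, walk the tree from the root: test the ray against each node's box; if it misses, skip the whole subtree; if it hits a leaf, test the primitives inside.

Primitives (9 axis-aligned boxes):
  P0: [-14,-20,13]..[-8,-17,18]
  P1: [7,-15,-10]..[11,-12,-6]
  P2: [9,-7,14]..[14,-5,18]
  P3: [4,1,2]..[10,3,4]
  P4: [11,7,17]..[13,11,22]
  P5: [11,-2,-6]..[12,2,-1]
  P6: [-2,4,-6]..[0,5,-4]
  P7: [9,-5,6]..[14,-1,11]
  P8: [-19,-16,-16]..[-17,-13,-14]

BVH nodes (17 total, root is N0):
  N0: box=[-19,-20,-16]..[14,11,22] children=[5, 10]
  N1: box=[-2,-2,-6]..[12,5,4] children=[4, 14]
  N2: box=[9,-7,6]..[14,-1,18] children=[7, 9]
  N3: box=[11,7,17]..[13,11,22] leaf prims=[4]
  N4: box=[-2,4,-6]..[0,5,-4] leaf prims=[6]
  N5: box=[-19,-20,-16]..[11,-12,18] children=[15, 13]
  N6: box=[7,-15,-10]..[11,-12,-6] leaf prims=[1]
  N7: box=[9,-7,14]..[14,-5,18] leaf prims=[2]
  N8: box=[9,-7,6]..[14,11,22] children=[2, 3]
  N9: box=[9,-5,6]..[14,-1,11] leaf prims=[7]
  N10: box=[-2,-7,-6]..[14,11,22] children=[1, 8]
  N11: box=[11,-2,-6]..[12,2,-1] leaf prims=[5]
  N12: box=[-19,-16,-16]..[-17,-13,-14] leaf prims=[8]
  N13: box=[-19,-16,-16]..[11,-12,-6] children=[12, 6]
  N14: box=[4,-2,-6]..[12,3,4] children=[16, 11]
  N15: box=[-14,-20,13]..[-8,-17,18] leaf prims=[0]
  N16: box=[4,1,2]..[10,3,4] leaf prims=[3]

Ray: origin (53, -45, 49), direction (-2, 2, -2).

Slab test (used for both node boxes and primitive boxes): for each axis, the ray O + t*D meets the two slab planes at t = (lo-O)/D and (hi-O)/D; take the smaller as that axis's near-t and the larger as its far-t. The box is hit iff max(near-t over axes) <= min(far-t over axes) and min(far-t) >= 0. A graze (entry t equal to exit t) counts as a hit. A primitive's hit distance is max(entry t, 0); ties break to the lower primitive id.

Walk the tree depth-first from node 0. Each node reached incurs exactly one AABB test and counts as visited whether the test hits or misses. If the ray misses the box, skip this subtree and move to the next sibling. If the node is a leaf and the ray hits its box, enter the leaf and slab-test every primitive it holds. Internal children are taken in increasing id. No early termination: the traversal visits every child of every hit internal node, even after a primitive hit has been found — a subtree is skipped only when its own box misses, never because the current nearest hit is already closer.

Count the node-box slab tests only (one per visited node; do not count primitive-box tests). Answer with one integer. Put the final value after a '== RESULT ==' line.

Walk:
N0 x:[39/2,36] y:[25/2,28] z:[27/2,65/2] -> hit [39/2,28], descend [5, 10]
  N5 x:[21,36] y:[25/2,33/2] z:[31/2,65/2] -> miss, prune
  N10 x:[39/2,55/2] y:[19,28] z:[27/2,55/2] -> hit [39/2,55/2], descend [1, 8]
    N1 x:[41/2,55/2] y:[43/2,25] z:[45/2,55/2] -> hit [45/2,25], descend [4, 14]
      N4 x:[53/2,55/2] y:[49/2,25] z:[53/2,55/2] -> miss, prune
      N14 x:[41/2,49/2] y:[43/2,24] z:[45/2,55/2] -> hit [45/2,24], descend [11, 16]
        N11 x:[41/2,21] y:[43/2,47/2] z:[25,55/2] -> miss, prune
        N16 x:[43/2,49/2] y:[23,24] z:[45/2,47/2] -> hit [23,47/2] leaf, test {P3@t=23}
    N8 x:[39/2,22] y:[19,28] z:[27/2,43/2] -> hit [39/2,43/2], descend [2, 3]
      N2 x:[39/2,22] y:[19,22] z:[31/2,43/2] -> hit [39/2,43/2], descend [7, 9]
        N7 x:[39/2,22] y:[19,20] z:[31/2,35/2] -> miss, prune
        N9 x:[39/2,22] y:[20,22] z:[19,43/2] -> hit [20,43/2] leaf, test {P7@t=20}
      N3 x:[20,21] y:[26,28] z:[27/2,16] -> miss, prune

Summary -> nodes [0, 5, 10, 1, 4, 14, 11, 16, 8, 2, 7, 9, 3]; box-tests=13; leaf-entries=2; first=P7

== RESULT ==
13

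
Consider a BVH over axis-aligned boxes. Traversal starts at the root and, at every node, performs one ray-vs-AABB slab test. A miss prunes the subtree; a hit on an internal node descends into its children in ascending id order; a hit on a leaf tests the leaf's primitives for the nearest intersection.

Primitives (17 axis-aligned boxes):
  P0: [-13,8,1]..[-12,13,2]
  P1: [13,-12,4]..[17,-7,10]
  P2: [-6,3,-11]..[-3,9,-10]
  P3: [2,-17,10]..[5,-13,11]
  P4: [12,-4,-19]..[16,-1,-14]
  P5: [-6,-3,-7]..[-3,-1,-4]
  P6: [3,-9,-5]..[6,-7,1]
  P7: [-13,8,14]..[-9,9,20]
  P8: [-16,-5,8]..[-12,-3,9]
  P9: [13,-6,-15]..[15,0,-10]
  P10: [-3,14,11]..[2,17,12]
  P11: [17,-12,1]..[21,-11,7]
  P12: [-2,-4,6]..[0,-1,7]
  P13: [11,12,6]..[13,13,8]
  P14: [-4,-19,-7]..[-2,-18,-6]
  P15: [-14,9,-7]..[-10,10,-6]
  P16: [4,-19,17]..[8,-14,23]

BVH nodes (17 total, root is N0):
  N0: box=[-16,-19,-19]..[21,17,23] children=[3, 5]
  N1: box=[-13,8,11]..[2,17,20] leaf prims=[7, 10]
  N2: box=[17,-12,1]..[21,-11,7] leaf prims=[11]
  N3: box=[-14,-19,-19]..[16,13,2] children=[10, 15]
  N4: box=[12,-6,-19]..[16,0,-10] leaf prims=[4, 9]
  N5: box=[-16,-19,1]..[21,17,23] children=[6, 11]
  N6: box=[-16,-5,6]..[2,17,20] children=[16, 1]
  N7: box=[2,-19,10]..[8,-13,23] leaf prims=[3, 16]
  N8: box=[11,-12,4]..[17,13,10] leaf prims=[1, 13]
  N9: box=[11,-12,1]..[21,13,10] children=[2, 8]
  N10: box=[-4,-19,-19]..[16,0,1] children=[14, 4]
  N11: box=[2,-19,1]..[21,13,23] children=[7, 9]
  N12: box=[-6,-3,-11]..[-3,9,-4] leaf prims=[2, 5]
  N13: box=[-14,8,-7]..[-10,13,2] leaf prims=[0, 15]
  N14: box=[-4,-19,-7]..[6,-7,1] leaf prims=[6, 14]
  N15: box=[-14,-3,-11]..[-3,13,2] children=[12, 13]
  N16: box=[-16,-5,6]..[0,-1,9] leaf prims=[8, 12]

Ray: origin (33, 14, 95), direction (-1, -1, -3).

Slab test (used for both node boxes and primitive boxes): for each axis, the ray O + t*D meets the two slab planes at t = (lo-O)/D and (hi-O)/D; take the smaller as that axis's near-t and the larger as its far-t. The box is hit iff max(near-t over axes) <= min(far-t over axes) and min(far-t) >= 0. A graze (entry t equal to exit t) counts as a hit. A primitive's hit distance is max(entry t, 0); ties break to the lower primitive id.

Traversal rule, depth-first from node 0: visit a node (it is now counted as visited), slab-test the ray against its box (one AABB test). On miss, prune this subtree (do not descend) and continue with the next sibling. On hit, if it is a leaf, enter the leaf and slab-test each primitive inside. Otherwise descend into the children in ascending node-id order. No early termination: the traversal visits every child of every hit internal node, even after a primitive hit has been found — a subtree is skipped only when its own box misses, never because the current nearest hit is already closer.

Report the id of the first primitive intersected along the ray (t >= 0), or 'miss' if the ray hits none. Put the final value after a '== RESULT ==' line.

Trace the traversal:
N0 x:[12,49] y:[-3,33] z:[24,38] -> hit [24,33], descend [3, 5]
  N3 x:[17,47] y:[1,33] z:[31,38] -> hit [31,33], descend [10, 15]
    N10 x:[17,37] y:[14,33] z:[94/3,38] -> hit [94/3,33], descend [4, 14]
      N4 x:[17,21] y:[14,20] z:[35,38] -> miss, prune
      N14 x:[27,37] y:[21,33] z:[94/3,34] -> hit [94/3,33] leaf, test {P6(miss), P14(miss)}
    N15 x:[36,47] y:[1,17] z:[31,106/3] -> miss, prune
  N5 x:[12,49] y:[-3,33] z:[24,94/3] -> hit [24,94/3], descend [6, 11]
    N6 x:[31,49] y:[-3,19] z:[25,89/3] -> miss, prune
    N11 x:[12,31] y:[1,33] z:[24,94/3] -> hit [24,31], descend [7, 9]
      N7 x:[25,31] y:[27,33] z:[24,85/3] -> hit [27,85/3] leaf, test {P3@t=28, P16(miss)}
      N9 x:[12,22] y:[1,26] z:[85/3,94/3] -> miss, prune

11 AABB tests over nodes [0, 3, 10, 4, 14, 15, 5, 6, 11, 7, 9]; 2 leaves entered; closest P3.

== RESULT ==
3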